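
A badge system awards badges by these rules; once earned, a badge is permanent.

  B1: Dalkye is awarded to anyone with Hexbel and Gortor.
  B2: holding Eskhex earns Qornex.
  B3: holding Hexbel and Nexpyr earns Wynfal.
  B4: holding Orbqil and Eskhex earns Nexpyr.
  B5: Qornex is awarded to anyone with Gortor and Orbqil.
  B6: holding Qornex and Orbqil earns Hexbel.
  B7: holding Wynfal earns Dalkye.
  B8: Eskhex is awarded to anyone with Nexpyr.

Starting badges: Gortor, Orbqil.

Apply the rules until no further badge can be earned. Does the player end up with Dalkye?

With Gortor and Orbqil, Qornex is earned (B5).
With Qornex and Orbqil, Hexbel is earned (B6).
With Hexbel and Gortor, Dalkye is earned (B1).

Yes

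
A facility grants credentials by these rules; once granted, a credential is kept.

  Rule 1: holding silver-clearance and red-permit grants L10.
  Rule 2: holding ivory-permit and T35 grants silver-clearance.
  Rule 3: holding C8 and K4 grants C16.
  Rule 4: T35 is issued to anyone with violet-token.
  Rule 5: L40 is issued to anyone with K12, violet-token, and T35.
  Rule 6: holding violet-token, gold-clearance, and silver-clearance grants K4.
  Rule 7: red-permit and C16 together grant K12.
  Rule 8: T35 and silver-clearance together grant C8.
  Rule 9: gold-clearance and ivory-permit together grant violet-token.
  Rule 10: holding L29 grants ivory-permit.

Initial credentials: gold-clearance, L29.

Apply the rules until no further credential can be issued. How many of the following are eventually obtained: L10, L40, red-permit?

0

L10 would need silver-clearance and red-permit (Rule 1), but red-permit is never granted.
L40 would need K12, violet-token, and T35 (Rule 5), but K12 is never granted.
No rule produces red-permit, and it is not given.
None of the 3 are reached.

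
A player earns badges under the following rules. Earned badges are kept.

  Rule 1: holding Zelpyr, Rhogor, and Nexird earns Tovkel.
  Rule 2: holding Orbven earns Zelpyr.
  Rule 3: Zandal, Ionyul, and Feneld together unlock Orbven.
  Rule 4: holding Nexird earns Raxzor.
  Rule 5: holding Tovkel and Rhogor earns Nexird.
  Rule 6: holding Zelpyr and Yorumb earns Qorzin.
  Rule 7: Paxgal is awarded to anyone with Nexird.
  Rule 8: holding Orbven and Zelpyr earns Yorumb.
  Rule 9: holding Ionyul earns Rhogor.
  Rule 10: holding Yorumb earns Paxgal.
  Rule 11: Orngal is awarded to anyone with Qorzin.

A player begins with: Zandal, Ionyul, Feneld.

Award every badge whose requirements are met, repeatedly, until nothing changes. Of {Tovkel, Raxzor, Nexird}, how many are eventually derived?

Tovkel would need Zelpyr, Rhogor, and Nexird (Rule 1), but Nexird is never earned.
Raxzor would need Nexird (Rule 4), but Nexird is never earned.
Nexird would need Tovkel and Rhogor (Rule 5), but Tovkel is never earned.
None of the 3 are reached.

0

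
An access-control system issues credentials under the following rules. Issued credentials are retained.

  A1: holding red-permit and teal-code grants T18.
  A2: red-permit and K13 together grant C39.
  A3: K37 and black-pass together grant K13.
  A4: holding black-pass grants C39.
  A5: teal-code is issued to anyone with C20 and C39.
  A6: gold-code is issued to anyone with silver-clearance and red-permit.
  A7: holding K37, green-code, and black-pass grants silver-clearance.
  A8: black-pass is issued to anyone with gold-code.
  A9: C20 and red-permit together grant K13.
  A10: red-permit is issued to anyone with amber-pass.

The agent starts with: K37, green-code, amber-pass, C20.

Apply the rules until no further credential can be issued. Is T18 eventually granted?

Holding amber-pass grants red-permit (A10).
Holding C20 and red-permit grants K13 (A9).
Holding red-permit and K13 grants C39 (A2).
Holding C20 and C39 grants teal-code (A5).
Holding red-permit and teal-code grants T18 (A1).

Yes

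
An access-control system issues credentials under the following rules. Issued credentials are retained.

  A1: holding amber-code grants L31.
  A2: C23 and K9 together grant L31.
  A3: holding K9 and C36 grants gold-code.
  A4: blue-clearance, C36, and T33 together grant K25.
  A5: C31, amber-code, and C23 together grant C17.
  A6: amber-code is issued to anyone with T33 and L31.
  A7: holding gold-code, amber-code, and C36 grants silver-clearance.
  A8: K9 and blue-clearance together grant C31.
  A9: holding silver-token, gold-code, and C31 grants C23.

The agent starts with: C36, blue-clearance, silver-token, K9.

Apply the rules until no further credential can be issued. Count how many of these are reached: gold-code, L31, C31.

3

Holding K9 and C36 grants gold-code (A3).
Holding K9 and blue-clearance grants C31 (A8).
Holding silver-token, gold-code, and C31 grants C23 (A9).
Holding C23 and K9 grants L31 (A2).
gold-code: reached.
L31: reached.
C31: reached.
All 3 are reached.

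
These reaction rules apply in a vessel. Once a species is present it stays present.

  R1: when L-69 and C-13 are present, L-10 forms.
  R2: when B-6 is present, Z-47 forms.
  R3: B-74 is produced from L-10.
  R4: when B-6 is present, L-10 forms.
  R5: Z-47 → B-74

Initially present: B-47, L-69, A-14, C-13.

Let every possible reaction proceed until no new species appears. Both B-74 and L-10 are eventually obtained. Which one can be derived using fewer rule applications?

L-10: L-69 and C-13 present → L-10 forms (R1). [1 rule application]
B-74: L-69 and C-13 present → L-10 forms (R1). L-10 present → B-74 forms (R3). [2 rule applications]
L-10 needs fewer.

L-10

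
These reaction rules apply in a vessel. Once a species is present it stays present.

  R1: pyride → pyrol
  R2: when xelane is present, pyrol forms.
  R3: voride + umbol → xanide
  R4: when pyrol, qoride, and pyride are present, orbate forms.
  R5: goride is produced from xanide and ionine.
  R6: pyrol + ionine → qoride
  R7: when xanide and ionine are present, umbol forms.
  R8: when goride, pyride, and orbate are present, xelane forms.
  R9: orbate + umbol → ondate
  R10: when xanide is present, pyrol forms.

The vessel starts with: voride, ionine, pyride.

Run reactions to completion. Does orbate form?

Yes

pyride present → pyrol forms (R1).
pyrol and ionine present → qoride forms (R6).
pyrol, qoride, and pyride present → orbate forms (R4).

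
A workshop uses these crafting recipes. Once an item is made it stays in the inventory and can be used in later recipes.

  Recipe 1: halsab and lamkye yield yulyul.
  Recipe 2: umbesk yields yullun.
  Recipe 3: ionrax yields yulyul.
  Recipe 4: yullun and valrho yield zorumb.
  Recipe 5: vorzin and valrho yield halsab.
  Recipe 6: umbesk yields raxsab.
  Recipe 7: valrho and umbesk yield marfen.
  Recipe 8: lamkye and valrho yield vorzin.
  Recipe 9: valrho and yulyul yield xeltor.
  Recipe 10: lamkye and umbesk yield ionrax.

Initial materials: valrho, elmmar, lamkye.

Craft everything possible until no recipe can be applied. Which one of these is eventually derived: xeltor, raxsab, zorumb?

xeltor

Using Recipe 8, lamkye and valrho make vorzin.
Using Recipe 5, vorzin and valrho make halsab.
Using Recipe 1, halsab and lamkye make yulyul.
valrho and yulyul → xeltor (Recipe 9).
zorumb would need yullun and valrho (Recipe 4), but yullun is never obtained. raxsab would need umbesk (Recipe 6), but umbesk is never obtained.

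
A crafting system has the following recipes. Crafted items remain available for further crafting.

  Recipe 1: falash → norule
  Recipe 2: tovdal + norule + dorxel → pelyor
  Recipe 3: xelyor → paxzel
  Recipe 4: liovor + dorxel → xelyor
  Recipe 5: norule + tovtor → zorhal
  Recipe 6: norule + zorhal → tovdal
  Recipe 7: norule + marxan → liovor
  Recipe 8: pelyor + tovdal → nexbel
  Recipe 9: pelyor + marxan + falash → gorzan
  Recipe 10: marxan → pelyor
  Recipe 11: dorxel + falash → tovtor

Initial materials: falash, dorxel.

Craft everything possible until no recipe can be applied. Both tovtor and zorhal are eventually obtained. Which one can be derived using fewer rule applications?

tovtor

tovtor: dorxel + falash → tovtor (Recipe 11). [1 rule application]
zorhal: dorxel + falash → tovtor (Recipe 11). falash → norule (Recipe 1). norule + tovtor → zorhal (Recipe 5). [3 rule applications]
tovtor needs fewer.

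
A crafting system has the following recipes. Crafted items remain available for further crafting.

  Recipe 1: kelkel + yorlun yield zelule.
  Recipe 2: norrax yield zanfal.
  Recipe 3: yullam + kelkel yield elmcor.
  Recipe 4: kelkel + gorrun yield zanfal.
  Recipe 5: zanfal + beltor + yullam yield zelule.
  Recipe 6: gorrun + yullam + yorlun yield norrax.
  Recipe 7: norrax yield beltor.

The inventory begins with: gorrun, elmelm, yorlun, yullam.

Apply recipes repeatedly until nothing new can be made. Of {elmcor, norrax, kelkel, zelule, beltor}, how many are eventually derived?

3

gorrun + yullam + yorlun → norrax (Recipe 6).
norrax → zanfal (Recipe 2).
norrax → beltor (Recipe 7).
zanfal + beltor + yullam → zelule (Recipe 5).
elmcor would need yullam and kelkel (Recipe 3), but kelkel is never obtained.
norrax: reached.
No rule produces kelkel, and it is not given.
zelule: reached.
beltor: reached.
Reached: norrax, zelule, and beltor — 3 of the 5.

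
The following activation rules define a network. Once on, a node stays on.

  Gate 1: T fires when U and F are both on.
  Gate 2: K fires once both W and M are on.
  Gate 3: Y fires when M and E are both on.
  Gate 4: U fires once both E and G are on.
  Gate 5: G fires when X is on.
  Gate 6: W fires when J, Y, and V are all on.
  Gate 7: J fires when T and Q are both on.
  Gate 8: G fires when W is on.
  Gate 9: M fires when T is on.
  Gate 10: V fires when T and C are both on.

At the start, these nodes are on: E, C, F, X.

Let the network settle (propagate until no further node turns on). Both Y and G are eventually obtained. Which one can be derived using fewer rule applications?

G: X is on, so G fires (Gate 5). [1 rule application]
Y: X is on, so G fires (Gate 5). Gate 4: E and G on → U on. U and F are on, so T fires (Gate 1). Gate 9: T on → M on. M and E are on, so Y fires (Gate 3). [5 rule applications]
G needs fewer.

G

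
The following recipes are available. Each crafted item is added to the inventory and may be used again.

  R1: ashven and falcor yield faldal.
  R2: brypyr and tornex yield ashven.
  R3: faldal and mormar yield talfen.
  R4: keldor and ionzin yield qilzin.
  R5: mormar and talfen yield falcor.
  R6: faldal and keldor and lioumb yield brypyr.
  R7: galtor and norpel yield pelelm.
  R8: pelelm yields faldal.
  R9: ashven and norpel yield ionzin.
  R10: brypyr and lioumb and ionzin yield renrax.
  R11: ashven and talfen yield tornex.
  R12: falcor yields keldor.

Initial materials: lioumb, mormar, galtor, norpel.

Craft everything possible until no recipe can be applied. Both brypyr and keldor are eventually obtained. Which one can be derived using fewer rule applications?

keldor

keldor: galtor and norpel → pelelm (R7). Using R8, pelelm makes faldal. faldal and mormar → talfen (R3). mormar and talfen → falcor (R5). Using R12, falcor makes keldor. [5 rule applications]
brypyr: Using R7, galtor and norpel make pelelm. Using R8, pelelm makes faldal. faldal and mormar → talfen (R3). Using R5, mormar and talfen make falcor. falcor → keldor (R12). Using R6, faldal, keldor, and lioumb make brypyr. [6 rule applications]
keldor needs fewer.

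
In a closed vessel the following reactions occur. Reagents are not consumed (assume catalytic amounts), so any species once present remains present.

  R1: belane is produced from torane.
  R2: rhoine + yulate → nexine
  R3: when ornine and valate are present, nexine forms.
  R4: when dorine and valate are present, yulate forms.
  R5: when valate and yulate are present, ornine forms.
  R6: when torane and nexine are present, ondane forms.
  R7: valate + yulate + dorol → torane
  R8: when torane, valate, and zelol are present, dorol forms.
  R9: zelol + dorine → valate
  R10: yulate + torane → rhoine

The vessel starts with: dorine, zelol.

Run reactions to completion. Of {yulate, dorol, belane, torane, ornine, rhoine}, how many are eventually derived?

2

zelol and dorine present → valate forms (R9).
dorine and valate present → yulate forms (R4).
valate and yulate present → ornine forms (R5).
yulate: reached.
dorol would need torane, valate, and zelol (R8), but torane never forms.
belane would need torane (R1), but torane never forms.
torane would need valate, yulate, and dorol (R7), but dorol never forms.
ornine: reached.
rhoine would need yulate and torane (R10), but torane never forms.
Reached: yulate and ornine — 2 of the 6.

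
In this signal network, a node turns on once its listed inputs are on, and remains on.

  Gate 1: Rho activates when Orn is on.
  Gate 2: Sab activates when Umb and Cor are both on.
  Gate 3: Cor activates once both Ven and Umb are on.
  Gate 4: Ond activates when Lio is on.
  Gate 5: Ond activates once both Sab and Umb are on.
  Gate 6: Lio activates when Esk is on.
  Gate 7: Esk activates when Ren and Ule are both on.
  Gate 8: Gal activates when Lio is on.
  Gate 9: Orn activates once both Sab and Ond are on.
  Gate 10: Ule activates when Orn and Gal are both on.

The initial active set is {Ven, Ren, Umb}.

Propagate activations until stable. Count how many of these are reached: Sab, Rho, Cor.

3

Gate 3: Ven and Umb on → Cor on.
Umb and Cor are on, so Sab activates (Gate 2).
Gate 5: Sab and Umb on → Ond on.
Gate 9: Sab and Ond on → Orn on.
Orn is on, so Rho activates (Gate 1).
Sab: reached.
Rho: reached.
Cor: reached.
All 3 are reached.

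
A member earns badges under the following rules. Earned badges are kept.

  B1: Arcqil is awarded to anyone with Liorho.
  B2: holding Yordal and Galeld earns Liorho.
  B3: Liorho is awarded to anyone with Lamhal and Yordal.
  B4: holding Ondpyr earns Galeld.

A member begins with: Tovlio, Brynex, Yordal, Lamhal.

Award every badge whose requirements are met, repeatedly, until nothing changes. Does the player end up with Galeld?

Galeld would need Ondpyr (B4), but Ondpyr is never earned.

No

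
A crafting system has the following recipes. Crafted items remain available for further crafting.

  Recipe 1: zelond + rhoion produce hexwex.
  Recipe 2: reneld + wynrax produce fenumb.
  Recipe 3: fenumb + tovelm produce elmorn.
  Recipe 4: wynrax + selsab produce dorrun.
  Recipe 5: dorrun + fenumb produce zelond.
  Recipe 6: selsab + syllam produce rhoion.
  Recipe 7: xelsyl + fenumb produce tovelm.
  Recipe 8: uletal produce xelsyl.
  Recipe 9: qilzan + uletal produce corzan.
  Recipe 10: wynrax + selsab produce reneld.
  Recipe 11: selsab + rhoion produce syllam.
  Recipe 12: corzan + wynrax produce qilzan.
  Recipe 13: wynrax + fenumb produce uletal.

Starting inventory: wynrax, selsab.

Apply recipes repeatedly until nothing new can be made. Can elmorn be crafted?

Using Recipe 10, wynrax and selsab make reneld.
Using Recipe 2, reneld and wynrax make fenumb.
Using Recipe 13, wynrax and fenumb make uletal.
Using Recipe 8, uletal makes xelsyl.
xelsyl + fenumb → tovelm (Recipe 7).
Using Recipe 3, fenumb and tovelm make elmorn.

Yes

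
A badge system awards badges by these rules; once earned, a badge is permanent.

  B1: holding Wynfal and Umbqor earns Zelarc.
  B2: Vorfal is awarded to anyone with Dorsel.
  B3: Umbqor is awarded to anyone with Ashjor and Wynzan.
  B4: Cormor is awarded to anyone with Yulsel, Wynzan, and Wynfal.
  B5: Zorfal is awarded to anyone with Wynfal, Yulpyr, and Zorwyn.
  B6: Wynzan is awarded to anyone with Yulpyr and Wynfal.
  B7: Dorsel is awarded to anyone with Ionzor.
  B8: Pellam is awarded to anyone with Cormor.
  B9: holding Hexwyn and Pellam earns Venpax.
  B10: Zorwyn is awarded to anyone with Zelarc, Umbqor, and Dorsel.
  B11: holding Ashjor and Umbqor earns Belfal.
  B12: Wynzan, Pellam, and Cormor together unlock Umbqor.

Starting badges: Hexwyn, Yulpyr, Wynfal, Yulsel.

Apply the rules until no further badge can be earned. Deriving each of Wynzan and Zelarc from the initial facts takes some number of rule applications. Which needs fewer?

Wynzan

Wynzan: With Yulpyr and Wynfal, Wynzan is earned (B6). [1 rule application]
Zelarc: With Yulpyr and Wynfal, Wynzan is earned (B6). With Yulsel, Wynzan, and Wynfal, Cormor is earned (B4). With Cormor, Pellam is earned (B8). With Wynzan, Pellam, and Cormor, Umbqor is earned (B12). With Wynfal and Umbqor, Zelarc is earned (B1). [5 rule applications]
Wynzan needs fewer.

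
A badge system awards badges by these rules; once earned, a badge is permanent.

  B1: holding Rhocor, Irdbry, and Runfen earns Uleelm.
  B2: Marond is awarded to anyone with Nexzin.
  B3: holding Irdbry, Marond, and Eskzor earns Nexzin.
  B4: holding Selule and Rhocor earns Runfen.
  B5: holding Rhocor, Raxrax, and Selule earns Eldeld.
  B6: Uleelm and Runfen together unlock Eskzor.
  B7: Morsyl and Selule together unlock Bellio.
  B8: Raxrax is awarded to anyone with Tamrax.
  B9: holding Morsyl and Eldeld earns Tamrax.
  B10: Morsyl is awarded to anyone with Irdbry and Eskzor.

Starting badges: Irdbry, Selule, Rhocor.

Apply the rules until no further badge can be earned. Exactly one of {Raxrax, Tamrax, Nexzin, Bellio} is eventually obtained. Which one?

With Selule and Rhocor, Runfen is earned (B4).
With Rhocor, Irdbry, and Runfen, Uleelm is earned (B1).
With Uleelm and Runfen, Eskzor is earned (B6).
With Irdbry and Eskzor, Morsyl is earned (B10).
With Morsyl and Selule, Bellio is earned (B7).
Nexzin would need Irdbry, Marond, and Eskzor (B3), but Marond is never earned. Tamrax would need Morsyl and Eldeld (B9), but Eldeld is never earned. Raxrax would need Tamrax (B8), but Tamrax is never earned.

Bellio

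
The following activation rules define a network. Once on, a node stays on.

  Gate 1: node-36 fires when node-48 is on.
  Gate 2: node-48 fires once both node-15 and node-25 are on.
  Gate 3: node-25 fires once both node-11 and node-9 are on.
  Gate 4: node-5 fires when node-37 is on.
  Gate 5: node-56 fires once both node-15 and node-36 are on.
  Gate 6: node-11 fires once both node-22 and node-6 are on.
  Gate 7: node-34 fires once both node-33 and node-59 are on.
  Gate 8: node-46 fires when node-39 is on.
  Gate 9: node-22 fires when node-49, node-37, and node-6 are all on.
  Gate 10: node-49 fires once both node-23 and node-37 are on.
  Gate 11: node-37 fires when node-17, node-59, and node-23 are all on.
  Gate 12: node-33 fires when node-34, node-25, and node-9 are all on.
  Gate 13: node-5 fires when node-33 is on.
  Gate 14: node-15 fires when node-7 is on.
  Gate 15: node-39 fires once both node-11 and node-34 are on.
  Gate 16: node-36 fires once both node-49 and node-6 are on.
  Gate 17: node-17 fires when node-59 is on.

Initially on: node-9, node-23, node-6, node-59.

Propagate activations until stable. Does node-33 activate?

No

node-33 would need node-34, node-25, and node-9 (Gate 12), but node-34 never turns on.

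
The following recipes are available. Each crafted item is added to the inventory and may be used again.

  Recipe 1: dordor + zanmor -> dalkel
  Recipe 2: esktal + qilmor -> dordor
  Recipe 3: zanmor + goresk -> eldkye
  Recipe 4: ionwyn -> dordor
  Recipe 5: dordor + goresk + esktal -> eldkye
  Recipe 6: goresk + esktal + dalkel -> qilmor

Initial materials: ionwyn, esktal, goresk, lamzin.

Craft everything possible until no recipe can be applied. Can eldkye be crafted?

Yes

ionwyn -> dordor (Recipe 4).
Using Recipe 5, dordor, goresk, and esktal make eldkye.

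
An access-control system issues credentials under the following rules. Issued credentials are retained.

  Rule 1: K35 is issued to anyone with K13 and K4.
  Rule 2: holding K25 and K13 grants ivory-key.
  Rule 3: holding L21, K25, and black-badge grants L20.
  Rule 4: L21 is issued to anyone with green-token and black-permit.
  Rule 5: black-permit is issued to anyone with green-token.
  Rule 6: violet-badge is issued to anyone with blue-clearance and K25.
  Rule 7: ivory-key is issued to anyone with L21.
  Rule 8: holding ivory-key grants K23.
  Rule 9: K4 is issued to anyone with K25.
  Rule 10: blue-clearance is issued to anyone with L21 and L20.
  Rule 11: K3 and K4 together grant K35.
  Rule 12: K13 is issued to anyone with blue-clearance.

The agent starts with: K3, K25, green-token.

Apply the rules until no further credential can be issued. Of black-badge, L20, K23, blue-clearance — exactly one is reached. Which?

Holding green-token grants black-permit (Rule 5).
Holding green-token and black-permit grants L21 (Rule 4).
Holding L21 grants ivory-key (Rule 7).
Holding ivory-key grants K23 (Rule 8).
blue-clearance would need L21 and L20 (Rule 10), but L20 is never granted. No rule produces black-badge, and it is not given. L20 would need L21, K25, and black-badge (Rule 3), but black-badge is never granted.

K23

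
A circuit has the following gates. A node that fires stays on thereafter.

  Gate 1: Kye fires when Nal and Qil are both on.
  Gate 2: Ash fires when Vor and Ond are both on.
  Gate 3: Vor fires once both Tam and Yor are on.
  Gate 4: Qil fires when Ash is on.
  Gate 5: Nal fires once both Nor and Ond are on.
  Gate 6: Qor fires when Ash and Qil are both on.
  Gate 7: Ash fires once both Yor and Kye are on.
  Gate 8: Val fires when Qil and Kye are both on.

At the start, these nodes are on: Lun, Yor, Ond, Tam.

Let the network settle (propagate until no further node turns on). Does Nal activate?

No

Nal would need Nor and Ond (Gate 5), but Nor never turns on.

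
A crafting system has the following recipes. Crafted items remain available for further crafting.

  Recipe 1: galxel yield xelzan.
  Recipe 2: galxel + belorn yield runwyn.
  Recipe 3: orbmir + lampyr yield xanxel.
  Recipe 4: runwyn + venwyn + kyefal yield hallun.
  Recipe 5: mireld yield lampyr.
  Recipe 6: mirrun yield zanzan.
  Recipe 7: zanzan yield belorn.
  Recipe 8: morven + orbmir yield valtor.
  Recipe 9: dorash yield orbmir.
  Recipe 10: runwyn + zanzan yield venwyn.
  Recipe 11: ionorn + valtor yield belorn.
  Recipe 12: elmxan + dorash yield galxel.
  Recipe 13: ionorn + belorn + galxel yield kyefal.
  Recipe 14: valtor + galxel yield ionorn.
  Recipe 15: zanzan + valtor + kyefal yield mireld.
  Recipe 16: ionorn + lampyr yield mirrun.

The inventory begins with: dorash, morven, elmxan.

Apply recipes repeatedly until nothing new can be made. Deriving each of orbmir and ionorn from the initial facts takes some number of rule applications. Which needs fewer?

orbmir: dorash → orbmir (Recipe 9). [1 rule application]
ionorn: elmxan + dorash → galxel (Recipe 12). Using Recipe 9, dorash makes orbmir. Using Recipe 8, morven and orbmir make valtor. valtor + galxel → ionorn (Recipe 14). [4 rule applications]
orbmir needs fewer.

orbmir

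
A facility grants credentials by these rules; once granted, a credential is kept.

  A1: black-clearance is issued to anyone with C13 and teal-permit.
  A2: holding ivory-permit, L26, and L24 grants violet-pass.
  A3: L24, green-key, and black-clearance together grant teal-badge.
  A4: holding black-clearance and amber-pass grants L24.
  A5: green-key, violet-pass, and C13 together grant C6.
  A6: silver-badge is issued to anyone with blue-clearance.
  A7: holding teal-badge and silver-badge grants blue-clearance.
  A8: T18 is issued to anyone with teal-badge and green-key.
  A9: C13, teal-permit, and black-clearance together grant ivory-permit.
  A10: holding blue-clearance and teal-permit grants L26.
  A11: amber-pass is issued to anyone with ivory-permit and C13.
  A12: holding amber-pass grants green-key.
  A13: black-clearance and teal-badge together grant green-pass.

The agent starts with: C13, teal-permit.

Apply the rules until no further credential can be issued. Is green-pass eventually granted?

Yes

Holding C13 and teal-permit grants black-clearance (A1).
Holding C13, teal-permit, and black-clearance grants ivory-permit (A9).
Holding ivory-permit and C13 grants amber-pass (A11).
Holding amber-pass grants green-key (A12).
Holding black-clearance and amber-pass grants L24 (A4).
Holding L24, green-key, and black-clearance grants teal-badge (A3).
Holding black-clearance and teal-badge grants green-pass (A13).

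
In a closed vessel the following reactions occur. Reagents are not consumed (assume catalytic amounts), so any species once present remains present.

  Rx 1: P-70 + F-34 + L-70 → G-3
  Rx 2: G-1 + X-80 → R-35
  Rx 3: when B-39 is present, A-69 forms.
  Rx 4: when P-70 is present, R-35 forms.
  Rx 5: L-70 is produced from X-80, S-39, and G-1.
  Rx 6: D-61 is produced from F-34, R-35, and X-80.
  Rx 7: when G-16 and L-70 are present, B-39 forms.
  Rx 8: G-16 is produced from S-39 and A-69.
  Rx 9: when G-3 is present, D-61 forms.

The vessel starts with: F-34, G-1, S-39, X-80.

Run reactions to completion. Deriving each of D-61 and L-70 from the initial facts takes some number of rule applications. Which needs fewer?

L-70: X-80, S-39, and G-1 present → L-70 forms (Rx 5). [1 rule application]
D-61: G-1 and X-80 present → R-35 forms (Rx 2). F-34, R-35, and X-80 present → D-61 forms (Rx 6). [2 rule applications]
L-70 needs fewer.

L-70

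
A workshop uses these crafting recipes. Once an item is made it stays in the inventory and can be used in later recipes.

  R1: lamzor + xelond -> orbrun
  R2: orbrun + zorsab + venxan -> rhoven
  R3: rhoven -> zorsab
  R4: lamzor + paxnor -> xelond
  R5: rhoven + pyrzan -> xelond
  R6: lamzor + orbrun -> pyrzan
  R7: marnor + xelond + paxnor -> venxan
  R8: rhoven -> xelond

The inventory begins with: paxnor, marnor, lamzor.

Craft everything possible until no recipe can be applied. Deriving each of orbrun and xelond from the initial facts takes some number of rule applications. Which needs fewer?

xelond

xelond: lamzor + paxnor -> xelond (R4). [1 rule application]
orbrun: lamzor + paxnor -> xelond (R4). Using R1, lamzor and xelond make orbrun. [2 rule applications]
xelond needs fewer.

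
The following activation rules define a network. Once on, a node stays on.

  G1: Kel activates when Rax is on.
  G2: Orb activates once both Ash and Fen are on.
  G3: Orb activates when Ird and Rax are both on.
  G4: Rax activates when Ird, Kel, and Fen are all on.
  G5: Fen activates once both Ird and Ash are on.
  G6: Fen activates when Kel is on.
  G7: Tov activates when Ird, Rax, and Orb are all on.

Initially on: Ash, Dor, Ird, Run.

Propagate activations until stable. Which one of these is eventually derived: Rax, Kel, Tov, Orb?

G5: Ird and Ash on → Fen on.
G2: Ash and Fen on → Orb on.
Kel would need Rax (G1), but Rax never turns on. Rax would need Ird, Kel, and Fen (G4), but Kel never turns on. Tov would need Ird, Rax, and Orb (G7), but Rax never turns on.

Orb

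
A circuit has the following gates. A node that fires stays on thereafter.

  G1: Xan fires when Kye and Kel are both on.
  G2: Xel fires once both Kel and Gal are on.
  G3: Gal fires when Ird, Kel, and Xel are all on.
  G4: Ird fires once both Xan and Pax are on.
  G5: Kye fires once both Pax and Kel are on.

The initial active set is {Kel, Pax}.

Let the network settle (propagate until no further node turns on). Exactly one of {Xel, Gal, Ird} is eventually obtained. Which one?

Ird

G5: Pax and Kel on → Kye on.
Kye and Kel are on, so Xan fires (G1).
G4: Xan and Pax on → Ird on.
Xel would need Kel and Gal (G2), but Gal never turns on. Gal would need Ird, Kel, and Xel (G3), but Xel never turns on.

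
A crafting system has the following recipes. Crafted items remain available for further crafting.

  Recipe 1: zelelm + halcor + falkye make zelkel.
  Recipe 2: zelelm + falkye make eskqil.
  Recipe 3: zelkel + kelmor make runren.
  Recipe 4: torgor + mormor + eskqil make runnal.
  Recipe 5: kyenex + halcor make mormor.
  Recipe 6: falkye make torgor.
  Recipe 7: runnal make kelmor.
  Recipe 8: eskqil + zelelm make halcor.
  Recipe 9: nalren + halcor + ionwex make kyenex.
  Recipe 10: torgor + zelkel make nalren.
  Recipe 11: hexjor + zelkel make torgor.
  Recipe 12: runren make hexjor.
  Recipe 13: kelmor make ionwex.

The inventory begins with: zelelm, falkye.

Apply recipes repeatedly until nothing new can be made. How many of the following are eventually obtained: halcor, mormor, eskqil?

2

Using Recipe 2, zelelm and falkye make eskqil.
eskqil + zelelm → halcor (Recipe 8).
halcor: reached.
mormor would need kyenex and halcor (Recipe 5), but kyenex is never obtained.
eskqil: reached.
Reached: halcor and eskqil — 2 of the 3.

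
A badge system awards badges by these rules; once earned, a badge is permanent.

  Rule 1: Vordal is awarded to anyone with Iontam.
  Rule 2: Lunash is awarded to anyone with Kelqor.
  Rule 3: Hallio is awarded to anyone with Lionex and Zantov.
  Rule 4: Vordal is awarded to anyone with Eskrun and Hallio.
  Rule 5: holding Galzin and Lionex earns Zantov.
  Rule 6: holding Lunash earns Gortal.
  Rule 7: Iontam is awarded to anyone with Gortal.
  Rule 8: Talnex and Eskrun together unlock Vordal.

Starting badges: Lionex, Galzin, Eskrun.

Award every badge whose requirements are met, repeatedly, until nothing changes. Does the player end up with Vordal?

With Galzin and Lionex, Zantov is earned (Rule 5).
With Lionex and Zantov, Hallio is earned (Rule 3).
With Eskrun and Hallio, Vordal is earned (Rule 4).

Yes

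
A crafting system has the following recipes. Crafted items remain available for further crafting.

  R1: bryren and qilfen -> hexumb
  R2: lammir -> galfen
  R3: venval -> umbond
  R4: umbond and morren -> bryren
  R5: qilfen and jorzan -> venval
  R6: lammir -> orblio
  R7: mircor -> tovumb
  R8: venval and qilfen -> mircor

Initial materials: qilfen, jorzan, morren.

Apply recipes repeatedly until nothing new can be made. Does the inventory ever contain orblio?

No

orblio would need lammir (R6), but lammir is never obtained.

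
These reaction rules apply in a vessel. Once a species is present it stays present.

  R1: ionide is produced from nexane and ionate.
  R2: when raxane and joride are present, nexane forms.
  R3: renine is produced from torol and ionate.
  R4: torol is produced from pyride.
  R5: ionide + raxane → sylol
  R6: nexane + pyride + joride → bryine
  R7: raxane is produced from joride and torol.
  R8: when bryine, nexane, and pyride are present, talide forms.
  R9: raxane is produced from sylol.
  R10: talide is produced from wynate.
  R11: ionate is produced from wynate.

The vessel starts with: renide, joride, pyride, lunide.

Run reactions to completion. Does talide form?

pyride present → torol forms (R4).
joride and torol present → raxane forms (R7).
raxane and joride present → nexane forms (R2).
nexane, pyride, and joride present → bryine forms (R6).
bryine, nexane, and pyride present → talide forms (R8).

Yes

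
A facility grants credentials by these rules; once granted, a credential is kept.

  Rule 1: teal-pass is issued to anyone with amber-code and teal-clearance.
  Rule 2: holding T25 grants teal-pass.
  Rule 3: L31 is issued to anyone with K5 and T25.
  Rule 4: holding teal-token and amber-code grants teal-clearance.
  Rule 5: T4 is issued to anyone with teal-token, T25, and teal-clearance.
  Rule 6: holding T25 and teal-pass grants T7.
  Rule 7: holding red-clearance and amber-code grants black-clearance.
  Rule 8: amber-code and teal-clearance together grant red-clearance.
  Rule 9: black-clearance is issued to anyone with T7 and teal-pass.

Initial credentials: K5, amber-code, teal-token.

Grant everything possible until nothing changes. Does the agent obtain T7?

T7 would need T25 and teal-pass (Rule 6), but T25 is never granted.

No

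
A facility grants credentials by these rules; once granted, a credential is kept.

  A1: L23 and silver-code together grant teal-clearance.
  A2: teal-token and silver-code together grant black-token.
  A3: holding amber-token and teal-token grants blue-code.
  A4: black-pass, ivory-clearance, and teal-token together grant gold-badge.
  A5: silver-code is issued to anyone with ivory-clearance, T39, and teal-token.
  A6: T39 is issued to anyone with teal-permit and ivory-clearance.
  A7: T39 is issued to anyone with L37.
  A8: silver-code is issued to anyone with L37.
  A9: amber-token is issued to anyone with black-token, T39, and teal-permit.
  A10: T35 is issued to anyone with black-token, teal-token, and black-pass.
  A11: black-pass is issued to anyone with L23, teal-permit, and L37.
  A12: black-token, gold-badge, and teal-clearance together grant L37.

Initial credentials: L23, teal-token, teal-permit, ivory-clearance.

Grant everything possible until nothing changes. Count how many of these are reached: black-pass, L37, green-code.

black-pass would need L23, teal-permit, and L37 (A11), but L37 is never granted.
L37 would need black-token, gold-badge, and teal-clearance (A12), but gold-badge is never granted.
No rule produces green-code, and it is not given.
None of the 3 are reached.

0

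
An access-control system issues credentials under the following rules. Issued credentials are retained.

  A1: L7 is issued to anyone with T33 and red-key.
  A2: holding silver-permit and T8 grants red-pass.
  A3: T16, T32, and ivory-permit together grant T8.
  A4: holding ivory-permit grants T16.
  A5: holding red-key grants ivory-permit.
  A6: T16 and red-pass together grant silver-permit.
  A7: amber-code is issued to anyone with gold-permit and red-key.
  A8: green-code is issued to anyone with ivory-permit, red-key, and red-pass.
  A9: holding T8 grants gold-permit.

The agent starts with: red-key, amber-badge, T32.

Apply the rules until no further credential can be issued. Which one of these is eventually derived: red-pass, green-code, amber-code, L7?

Holding red-key grants ivory-permit (A5).
Holding ivory-permit grants T16 (A4).
Holding T16, T32, and ivory-permit grants T8 (A3).
Holding T8 grants gold-permit (A9).
Holding gold-permit and red-key grants amber-code (A7).
red-pass would need silver-permit and T8 (A2), but silver-permit is never granted. green-code would need ivory-permit, red-key, and red-pass (A8), but red-pass is never granted. L7 would need T33 and red-key (A1), but T33 is never granted.

amber-code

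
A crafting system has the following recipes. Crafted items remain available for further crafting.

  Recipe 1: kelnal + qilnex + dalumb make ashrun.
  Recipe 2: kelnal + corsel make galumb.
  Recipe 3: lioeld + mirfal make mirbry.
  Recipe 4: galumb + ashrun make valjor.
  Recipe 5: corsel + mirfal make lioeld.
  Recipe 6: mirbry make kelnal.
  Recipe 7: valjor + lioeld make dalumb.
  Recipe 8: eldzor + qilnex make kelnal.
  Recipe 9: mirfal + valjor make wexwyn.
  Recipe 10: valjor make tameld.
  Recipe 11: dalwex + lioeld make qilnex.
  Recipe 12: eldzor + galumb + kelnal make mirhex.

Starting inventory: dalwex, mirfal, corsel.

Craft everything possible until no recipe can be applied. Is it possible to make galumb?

Using Recipe 5, corsel and mirfal make lioeld.
lioeld + mirfal → mirbry (Recipe 3).
Using Recipe 6, mirbry makes kelnal.
kelnal + corsel → galumb (Recipe 2).

Yes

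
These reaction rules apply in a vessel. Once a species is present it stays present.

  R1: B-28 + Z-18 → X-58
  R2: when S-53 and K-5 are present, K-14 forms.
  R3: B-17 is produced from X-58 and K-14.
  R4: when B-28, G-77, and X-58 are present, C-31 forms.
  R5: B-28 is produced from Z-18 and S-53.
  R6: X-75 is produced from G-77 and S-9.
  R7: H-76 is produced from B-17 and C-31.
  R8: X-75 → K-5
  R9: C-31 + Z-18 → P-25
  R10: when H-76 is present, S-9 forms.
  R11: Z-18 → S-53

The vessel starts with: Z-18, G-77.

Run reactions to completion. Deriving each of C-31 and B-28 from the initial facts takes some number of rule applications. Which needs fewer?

B-28

B-28: Z-18 present → S-53 forms (R11). Z-18 and S-53 present → B-28 forms (R5). [2 rule applications]
C-31: Z-18 present → S-53 forms (R11). Z-18 and S-53 present → B-28 forms (R5). B-28 and Z-18 present → X-58 forms (R1). B-28, G-77, and X-58 present → C-31 forms (R4). [4 rule applications]
B-28 needs fewer.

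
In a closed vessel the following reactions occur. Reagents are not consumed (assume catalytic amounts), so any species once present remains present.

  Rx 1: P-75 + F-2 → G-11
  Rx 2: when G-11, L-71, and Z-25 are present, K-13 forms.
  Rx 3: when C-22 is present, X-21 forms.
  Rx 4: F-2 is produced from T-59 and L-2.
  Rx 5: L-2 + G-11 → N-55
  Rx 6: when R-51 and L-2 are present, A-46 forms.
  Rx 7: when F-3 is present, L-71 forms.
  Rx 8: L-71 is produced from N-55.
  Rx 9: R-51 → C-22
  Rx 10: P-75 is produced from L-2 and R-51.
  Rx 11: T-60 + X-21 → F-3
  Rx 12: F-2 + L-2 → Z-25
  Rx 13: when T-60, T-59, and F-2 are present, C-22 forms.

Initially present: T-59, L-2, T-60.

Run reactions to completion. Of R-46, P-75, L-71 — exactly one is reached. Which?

T-59 and L-2 present → F-2 forms (Rx 4).
T-60, T-59, and F-2 present → C-22 forms (Rx 13).
C-22 present → X-21 forms (Rx 3).
T-60 and X-21 present → F-3 forms (Rx 11).
F-3 present → L-71 forms (Rx 7).
P-75 would need L-2 and R-51 (Rx 10), but R-51 never forms. No rule produces R-46, and it is not given.

L-71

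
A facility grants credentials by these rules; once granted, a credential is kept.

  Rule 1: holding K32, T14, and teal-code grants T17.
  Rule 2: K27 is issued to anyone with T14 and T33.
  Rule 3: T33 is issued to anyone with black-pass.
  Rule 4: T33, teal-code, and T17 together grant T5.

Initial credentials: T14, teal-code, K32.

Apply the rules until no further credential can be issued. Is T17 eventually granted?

Holding K32, T14, and teal-code grants T17 (Rule 1).

Yes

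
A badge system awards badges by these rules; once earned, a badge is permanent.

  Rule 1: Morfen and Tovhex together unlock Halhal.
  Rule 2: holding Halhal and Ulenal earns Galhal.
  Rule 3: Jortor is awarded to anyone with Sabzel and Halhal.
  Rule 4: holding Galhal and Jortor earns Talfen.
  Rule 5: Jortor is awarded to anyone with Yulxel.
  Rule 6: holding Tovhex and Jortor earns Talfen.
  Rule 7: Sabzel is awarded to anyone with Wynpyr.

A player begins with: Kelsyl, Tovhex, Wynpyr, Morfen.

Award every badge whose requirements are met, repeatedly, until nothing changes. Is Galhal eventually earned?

Galhal would need Halhal and Ulenal (Rule 2), but Ulenal is never earned.

No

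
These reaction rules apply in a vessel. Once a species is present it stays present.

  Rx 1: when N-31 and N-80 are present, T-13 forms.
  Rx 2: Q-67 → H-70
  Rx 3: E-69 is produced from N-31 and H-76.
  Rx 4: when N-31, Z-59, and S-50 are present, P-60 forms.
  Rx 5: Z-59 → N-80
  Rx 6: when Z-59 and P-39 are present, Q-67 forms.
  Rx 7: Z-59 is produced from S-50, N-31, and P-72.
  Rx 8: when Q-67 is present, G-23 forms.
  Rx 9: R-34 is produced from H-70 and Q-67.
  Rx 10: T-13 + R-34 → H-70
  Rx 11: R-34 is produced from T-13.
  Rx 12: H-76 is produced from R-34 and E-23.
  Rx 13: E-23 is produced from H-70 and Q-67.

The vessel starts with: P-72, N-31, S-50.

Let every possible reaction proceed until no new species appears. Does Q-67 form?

No

Q-67 would need Z-59 and P-39 (Rx 6), but P-39 never forms.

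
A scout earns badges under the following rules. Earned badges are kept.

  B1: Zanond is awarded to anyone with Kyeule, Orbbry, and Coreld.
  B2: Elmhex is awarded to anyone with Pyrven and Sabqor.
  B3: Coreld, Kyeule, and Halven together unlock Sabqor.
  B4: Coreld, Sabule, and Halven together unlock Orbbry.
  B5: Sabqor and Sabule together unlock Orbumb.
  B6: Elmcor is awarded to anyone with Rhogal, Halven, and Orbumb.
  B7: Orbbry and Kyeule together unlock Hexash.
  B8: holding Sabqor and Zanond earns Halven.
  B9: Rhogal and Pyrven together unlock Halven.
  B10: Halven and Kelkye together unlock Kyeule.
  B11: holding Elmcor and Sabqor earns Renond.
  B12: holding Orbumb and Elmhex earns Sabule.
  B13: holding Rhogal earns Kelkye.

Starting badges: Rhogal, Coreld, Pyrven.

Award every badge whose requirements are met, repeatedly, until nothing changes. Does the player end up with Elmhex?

Yes

With Rhogal, Kelkye is earned (B13).
With Rhogal and Pyrven, Halven is earned (B9).
With Halven and Kelkye, Kyeule is earned (B10).
With Coreld, Kyeule, and Halven, Sabqor is earned (B3).
With Pyrven and Sabqor, Elmhex is earned (B2).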